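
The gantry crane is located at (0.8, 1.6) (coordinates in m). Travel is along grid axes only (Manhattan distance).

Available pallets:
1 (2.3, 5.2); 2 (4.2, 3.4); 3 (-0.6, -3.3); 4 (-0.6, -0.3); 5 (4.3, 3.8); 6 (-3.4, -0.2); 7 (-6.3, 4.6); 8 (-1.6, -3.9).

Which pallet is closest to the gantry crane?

4

Distances from (0.8, 1.6):
1: |1.5| + |3.6| = 1.5 + 3.6 = 5.1 m
2: |3.4| + |1.8| = 3.4 + 1.8 = 5.2 m
3: |-1.4| + |-4.9| = 1.4 + 4.9 = 6.3 m
4: |-1.4| + |-1.9| = 1.4 + 1.9 = 3.3 m
5: |3.5| + |2.2| = 3.5 + 2.2 = 5.7 m
6: |-4.2| + |-1.8| = 4.2 + 1.8 = 6.0 m
7: |-7.1| + |3.0| = 7.1 + 3.0 = 10.1 m
8: |-2.4| + |-5.5| = 2.4 + 5.5 = 7.9 m
Minimum: 4 at 3.3 m.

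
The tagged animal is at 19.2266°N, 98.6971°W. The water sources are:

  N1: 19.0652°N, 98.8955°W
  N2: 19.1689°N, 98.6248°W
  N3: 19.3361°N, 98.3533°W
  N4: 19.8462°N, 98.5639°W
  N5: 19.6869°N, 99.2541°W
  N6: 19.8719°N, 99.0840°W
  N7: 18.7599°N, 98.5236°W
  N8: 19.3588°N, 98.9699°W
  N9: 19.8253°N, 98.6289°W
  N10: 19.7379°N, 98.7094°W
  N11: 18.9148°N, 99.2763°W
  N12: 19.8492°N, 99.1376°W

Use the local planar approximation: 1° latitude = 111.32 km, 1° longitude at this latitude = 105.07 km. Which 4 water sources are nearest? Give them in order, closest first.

Distances from 19.2266°N, 98.6971°W:
N1: 27.5203 km
N2: 9.9481 km
N3: 38.1243 km
N4: 70.3794 km
N5: 77.7860 km
N6: 82.5396 km
N7: 55.0585 km
N8: 32.2203 km
N9: 67.0314 km
N10: 56.9326 km
N11: 70.0591 km
N12: 83.3410 km
Sorted: N2 (9.9481 km) < N1 (27.5203 km) < N8 (32.2203 km) < N3 (38.1243 km) < N7 (55.0585 km) < N10 (56.9326 km) < …

N2, N1, N8, N3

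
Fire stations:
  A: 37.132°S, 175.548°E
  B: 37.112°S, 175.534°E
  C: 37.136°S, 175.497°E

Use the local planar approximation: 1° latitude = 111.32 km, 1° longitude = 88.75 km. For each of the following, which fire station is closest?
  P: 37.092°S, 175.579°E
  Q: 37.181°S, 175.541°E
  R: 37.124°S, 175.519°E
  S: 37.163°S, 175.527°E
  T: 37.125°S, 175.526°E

P at 37.092°S, 175.579°E:
  A: √((-0.040·111.32)² + (-0.031·88.75)²) = √(19.82743 + 7.56938) = 5.234 km
  B: √((-0.020·111.32)² + (-0.045·88.75)²) = √(4.95686 + 15.95004) = 4.572 km
  C: √((-0.044·111.32)² + (-0.082·88.75)²) = √(23.99119 + 52.96201) = 8.772 km
  → nearest: B (4.572 km)
Q at 37.181°S, 175.541°E:
  A: √((0.049·111.32)² + (0.007·88.75)²) = √(29.75353 + 0.38595) = 5.490 km
  B: √((0.069·111.32)² + (-0.007·88.75)²) = √(58.99899 + 0.38595) = 7.706 km
  C: √((0.045·111.32)² + (-0.044·88.75)²) = √(25.09409 + 15.24902) = 6.352 km
  → nearest: A (5.490 km)
R at 37.124°S, 175.519°E:
  A: √((-0.008·111.32)² + (0.029·88.75)²) = √(0.79310 + 6.62419) = 2.723 km
  B: √((0.012·111.32)² + (0.015·88.75)²) = √(1.78447 + 1.77223) = 1.886 km
  C: √((-0.012·111.32)² + (-0.022·88.75)²) = √(1.78447 + 3.81226) = 2.366 km
  → nearest: B (1.886 km)
S at 37.163°S, 175.527°E:
  A: √((0.031·111.32)² + (0.021·88.75)²) = √(11.90885 + 3.47356) = 3.922 km
  B: √((0.051·111.32)² + (0.007·88.75)²) = √(32.23196 + 0.38595) = 5.711 km
  C: √((0.027·111.32)² + (-0.030·88.75)²) = √(9.03387 + 7.08891) = 4.015 km
  → nearest: A (3.922 km)
T at 37.125°S, 175.526°E:
  A: √((-0.007·111.32)² + (0.022·88.75)²) = √(0.60721 + 3.81226) = 2.102 km
  B: √((0.013·111.32)² + (0.008·88.75)²) = √(2.09427 + 0.50410) = 1.612 km
  C: √((-0.011·111.32)² + (-0.029·88.75)²) = √(1.49945 + 6.62419) = 2.850 km
  → nearest: B (1.612 km)

P→B; Q→A; R→B; S→A; T→B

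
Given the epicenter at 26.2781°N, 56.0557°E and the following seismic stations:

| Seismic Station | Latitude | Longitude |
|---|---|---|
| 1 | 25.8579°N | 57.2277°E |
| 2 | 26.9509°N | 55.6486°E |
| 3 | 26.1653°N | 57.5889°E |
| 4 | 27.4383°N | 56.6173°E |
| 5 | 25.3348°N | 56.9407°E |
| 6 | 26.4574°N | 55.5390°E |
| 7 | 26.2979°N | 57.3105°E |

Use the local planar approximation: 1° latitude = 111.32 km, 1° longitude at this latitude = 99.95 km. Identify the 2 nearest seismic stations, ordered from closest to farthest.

6, 2

Distances from 26.2781°N, 56.0557°E:
1: √((-0.4202·111.32)² + (1.1720·99.95)²) = √(2188.056295 + 13722.107594) = 126.1355 km
2: √((0.6728·111.32)² + (-0.4071·99.95)²) = √(5609.425196 + 1655.647210) = 85.2354 km
3: √((-0.1128·111.32)² + (1.5332·99.95)²) = √(157.675637 + 23483.521254) = 153.7569 km
4: √((1.1602·111.32)² + (0.5616·99.95)²) = √(16680.617263 + 3150.792443) = 140.8240 km
5: √((-0.9433·111.32)² + (0.8850·99.95)²) = √(11026.712827 + 7824.419708) = 137.2994 km
6: √((0.1793·111.32)² + (-0.5167·99.95)²) = √(398.388666 + 2667.119779) = 55.3670 km
7: √((0.0198·111.32)² + (1.2548·99.95)²) = √(4.858216 + 15729.489106) = 125.4366 km
Sorted: 6 (55.3670 km) < 2 (85.2354 km) < 7 (125.4366 km) < 1 (126.1355 km) < …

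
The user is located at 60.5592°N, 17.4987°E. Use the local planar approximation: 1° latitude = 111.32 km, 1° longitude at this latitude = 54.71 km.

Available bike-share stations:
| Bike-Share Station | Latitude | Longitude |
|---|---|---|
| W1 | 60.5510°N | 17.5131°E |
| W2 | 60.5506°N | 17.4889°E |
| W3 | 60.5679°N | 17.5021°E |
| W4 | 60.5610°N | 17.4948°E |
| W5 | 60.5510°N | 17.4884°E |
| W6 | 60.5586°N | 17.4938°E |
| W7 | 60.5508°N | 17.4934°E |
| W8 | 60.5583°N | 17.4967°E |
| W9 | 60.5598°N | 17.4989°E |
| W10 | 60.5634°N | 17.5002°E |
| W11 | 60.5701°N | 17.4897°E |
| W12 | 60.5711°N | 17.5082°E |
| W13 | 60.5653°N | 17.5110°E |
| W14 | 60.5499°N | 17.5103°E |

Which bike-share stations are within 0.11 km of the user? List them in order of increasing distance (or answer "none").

Distances from 60.5592°N, 17.4987°E:
W1: √((-0.0082·111.32)² + (0.0144·54.71)²) = √(0.833248 + 0.620667) = 1.2058 km
W2: √((-0.0086·111.32)² + (-0.0098·54.71)²) = √(0.916523 + 0.287465) = 1.0973 km
W3: √((0.0087·111.32)² + (0.0034·54.71)²) = √(0.937961 + 0.034601) = 0.9862 km
W4: √((0.0018·111.32)² + (-0.0039·54.71)²) = √(0.040151 + 0.045526) = 0.2927 km
W5: √((-0.0082·111.32)² + (-0.0103·54.71)²) = √(0.833248 + 0.317547) = 1.0728 km
W6: √((-0.0006·111.32)² + (-0.0049·54.71)²) = √(0.004461 + 0.071866) = 0.2763 km
W7: √((-0.0084·111.32)² + (-0.0053·54.71)²) = √(0.874390 + 0.084079) = 0.9790 km
W8: √((-0.0009·111.32)² + (-0.0020·54.71)²) = √(0.010038 + 0.011973) = 0.1484 km
W9: √((0.0006·111.32)² + (0.0002·54.71)²) = √(0.004461 + 0.000120) = 0.0677 km
W10: √((0.0042·111.32)² + (0.0015·54.71)²) = √(0.218597 + 0.006735) = 0.4747 km
W11: √((0.0109·111.32)² + (-0.0090·54.71)²) = √(1.472310 + 0.242448) = 1.3095 km
W12: √((0.0119·111.32)² + (0.0095·54.71)²) = √(1.754851 + 0.270135) = 1.4230 km
W13: √((0.0061·111.32)² + (0.0123·54.71)²) = √(0.461112 + 0.452839) = 0.9560 km
W14: √((-0.0093·111.32)² + (0.0116·54.71)²) = √(1.071796 + 0.402763) = 1.2143 km
Threshold 0.11 km: W9 (0.0677 km) is within range.

W9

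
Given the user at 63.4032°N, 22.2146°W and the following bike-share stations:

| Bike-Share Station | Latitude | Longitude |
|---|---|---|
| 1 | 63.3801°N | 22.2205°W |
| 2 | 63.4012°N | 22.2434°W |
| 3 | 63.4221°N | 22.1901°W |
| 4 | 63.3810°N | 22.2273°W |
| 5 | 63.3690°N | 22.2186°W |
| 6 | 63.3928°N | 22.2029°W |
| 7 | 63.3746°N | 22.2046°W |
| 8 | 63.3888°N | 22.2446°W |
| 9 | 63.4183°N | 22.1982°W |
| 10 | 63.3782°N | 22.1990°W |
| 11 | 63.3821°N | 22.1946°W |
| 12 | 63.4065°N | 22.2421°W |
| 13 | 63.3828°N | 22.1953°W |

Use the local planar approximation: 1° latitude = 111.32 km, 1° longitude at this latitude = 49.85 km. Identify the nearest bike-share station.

6

Distances from 63.4032°N, 22.2146°W:
1: 2.5883 km
2: 1.4528 km
3: 2.4327 km
4: 2.5511 km
5: 3.8124 km
6: 1.2963 km
7: 3.2225 km
8: 2.1923 km
9: 1.8692 km
10: 2.8896 km
11: 2.5517 km
12: 1.4192 km
13: 2.4663 km
Minimum: 6 at 1.2963 km.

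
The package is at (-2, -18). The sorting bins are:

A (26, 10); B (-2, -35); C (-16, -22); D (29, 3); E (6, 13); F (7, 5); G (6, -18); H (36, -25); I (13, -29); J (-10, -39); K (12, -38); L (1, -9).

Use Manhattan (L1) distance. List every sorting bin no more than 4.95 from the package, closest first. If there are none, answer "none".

none

Distances from (-2, -18):
A: 56
B: 17
C: 18
D: 52
E: 39
F: 32
G: 8
H: 45
I: 26
J: 29
K: 34
L: 12
Threshold 4.95: none within range.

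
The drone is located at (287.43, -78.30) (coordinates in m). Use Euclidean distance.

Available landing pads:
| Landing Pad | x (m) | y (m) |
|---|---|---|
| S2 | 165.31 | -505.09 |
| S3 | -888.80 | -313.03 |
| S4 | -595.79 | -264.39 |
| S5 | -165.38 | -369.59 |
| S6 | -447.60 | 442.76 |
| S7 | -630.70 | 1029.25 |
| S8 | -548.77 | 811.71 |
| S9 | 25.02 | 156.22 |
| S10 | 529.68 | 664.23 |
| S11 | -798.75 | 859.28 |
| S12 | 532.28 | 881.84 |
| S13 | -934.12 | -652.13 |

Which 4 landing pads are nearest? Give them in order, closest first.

S9, S2, S5, S10

Distances from (287.43, -78.30):
S2: √((-122.12)² + (-426.79)²) = √(14913.2944 + 182149.7041) = 443.92 m
S3: √((-1176.23)² + (-234.73)²) = √(1383517.0129 + 55098.1729) = 1199.42 m
S4: √((-883.22)² + (-186.09)²) = √(780077.5684 + 34629.4881) = 902.61 m
S5: √((-452.81)² + (-291.29)²) = √(205036.8961 + 84849.8641) = 538.41 m
S6: √((-735.03)² + (521.06)²) = √(540269.1009 + 271503.5236) = 900.98 m
S7: √((-918.13)² + (1107.55)²) = √(842962.6969 + 1226667.0025) = 1438.62 m
S8: √((-836.20)² + (890.01)²) = √(699230.4400 + 792117.8001) = 1221.21 m
S9: √((-262.41)² + (234.52)²) = √(68859.0081 + 54999.6304) = 351.94 m
S10: √((242.25)² + (742.53)²) = √(58685.0625 + 551350.8009) = 781.05 m
S11: √((-1086.18)² + (937.58)²) = √(1179786.9924 + 879056.2564) = 1434.87 m
S12: √((244.85)² + (960.14)²) = √(59951.5225 + 921868.8196) = 990.87 m
S13: √((-1221.55)² + (-573.83)²) = √(1492184.4025 + 329280.8689) = 1349.62 m
Sorted: S9 (351.94 m) < S2 (443.92 m) < S5 (538.41 m) < S10 (781.05 m) < S6 (900.98 m) < S4 (902.61 m) < …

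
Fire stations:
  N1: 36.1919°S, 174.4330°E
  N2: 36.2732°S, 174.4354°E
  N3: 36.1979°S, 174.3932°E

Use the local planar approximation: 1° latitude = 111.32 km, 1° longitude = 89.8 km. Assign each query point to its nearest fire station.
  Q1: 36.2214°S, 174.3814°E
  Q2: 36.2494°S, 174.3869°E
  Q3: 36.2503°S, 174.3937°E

Q1 at 36.2214°S, 174.3814°E:
  N1: √((0.0295·111.32)² + (0.0516·89.8)²) = √(10.784262 + 21.470990) = 5.6794 km
  N2: √((-0.0518·111.32)² + (0.0540·89.8)²) = √(33.251092 + 23.514741) = 7.5343 km
  N3: √((0.0235·111.32)² + (0.0118·89.8)²) = √(6.843561 + 1.122837) = 2.8225 km
  → nearest: N3 (2.8225 km)
Q2 at 36.2494°S, 174.3869°E:
  N1: √((0.0575·111.32)² + (0.0461·89.8)²) = √(40.971521 + 17.137778) = 7.6229 km
  N2: √((-0.0238·111.32)² + (0.0485·89.8)²) = √(7.019405 + 18.968638) = 5.0978 km
  N3: √((0.0515·111.32)² + (0.0063·89.8)²) = √(32.867060 + 0.320062) = 5.7608 km
  → nearest: N2 (5.0978 km)
Q3 at 36.2503°S, 174.3937°E:
  N1: √((0.0584·111.32)² + (0.0393·89.8)²) = √(42.264145 + 12.454829) = 7.3972 km
  N2: √((-0.0229·111.32)² + (0.0417·89.8)²) = √(6.498563 + 14.022479) = 4.5300 km
  N3: √((0.0524·111.32)² + (-0.0005·89.8)²) = √(34.025849 + 0.002016) = 5.8333 km
  → nearest: N2 (4.5300 km)

Q1→N3; Q2→N2; Q3→N2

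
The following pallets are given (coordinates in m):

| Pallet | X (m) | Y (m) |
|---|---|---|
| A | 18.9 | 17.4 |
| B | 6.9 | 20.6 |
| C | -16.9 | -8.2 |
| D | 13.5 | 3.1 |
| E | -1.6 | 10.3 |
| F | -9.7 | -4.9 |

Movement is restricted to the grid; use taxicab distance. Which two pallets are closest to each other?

Pairwise distances:
A–B: 15.2 m
A–C: 61.4 m
A–D: 19.7 m
A–E: 27.6 m
A–F: 50.9 m
B–C: 52.6 m
B–D: 24.1 m
B–E: 18.8 m
B–F: 42.1 m
C–D: 41.7 m
C–E: 33.8 m
C–F: 10.5 m
D–E: 22.3 m
D–F: 31.2 m
E–F: 23.3 m
Closest pair: C–F at 10.5 m.

C and F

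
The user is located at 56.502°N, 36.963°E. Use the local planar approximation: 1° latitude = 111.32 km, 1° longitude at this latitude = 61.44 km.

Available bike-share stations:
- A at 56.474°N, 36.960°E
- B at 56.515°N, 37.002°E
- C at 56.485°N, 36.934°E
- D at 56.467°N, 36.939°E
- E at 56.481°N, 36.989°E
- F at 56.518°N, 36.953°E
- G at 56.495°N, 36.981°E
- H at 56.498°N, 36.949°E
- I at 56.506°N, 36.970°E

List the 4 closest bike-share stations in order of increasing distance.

Distances from 56.502°N, 36.963°E:
A: 3.122 km
B: 2.799 km
C: 2.599 km
D: 4.166 km
E: 2.831 km
F: 1.884 km
G: 1.353 km
H: 0.969 km
I: 0.619 km
Sorted: I (0.619 km) < H (0.969 km) < G (1.353 km) < F (1.884 km) < C (2.599 km) < B (2.799 km) < …

I, H, G, F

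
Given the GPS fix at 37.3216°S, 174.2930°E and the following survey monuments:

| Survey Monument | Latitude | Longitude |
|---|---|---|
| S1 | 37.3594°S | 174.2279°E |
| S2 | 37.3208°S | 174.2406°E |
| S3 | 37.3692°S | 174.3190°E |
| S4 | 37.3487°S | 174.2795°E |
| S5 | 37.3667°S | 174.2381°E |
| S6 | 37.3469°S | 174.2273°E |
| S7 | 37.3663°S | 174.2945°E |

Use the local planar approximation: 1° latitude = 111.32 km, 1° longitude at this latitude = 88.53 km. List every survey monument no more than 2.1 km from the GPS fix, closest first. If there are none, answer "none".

none

Distances from 37.3216°S, 174.2930°E:
S1: √((-0.0378·111.32)² + (-0.0651·88.53)²) = √(17.706389 + 33.215661) = 7.1360 km
S2: √((0.0008·111.32)² + (-0.0524·88.53)²) = √(0.007931 + 21.520061) = 4.6398 km
S3: √((-0.0476·111.32)² + (0.0260·88.53)²) = √(28.077621 + 5.298191) = 5.7772 km
S4: √((-0.0271·111.32)² + (-0.0135·88.53)²) = √(9.100913 + 1.428395) = 3.2449 km
S5: √((-0.0451·111.32)² + (-0.0549·88.53)²) = √(25.205742 + 23.622487) = 6.9877 km
S6: √((-0.0253·111.32)² + (-0.0657·88.53)²) = √(7.932086 + 33.830753) = 6.4624 km
S7: √((-0.0447·111.32)² + (0.0015·88.53)²) = √(24.760616 + 0.017635) = 4.9778 km
Threshold 2.1 km: none within range.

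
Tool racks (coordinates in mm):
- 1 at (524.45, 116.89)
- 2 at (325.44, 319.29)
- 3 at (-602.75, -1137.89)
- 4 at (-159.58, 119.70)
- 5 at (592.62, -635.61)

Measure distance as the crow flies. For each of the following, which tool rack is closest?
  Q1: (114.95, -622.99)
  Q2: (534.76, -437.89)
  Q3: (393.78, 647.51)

Q1 at (114.95, -622.99):
  1: 845.64 mm
  2: 965.50 mm
  3: 883.30 mm
  4: 791.80 mm
  5: 477.84 mm
  → nearest: 5 (477.84 mm)
Q2 at (534.76, -437.89):
  1: 554.88 mm
  2: 785.58 mm
  3: 1335.64 mm
  4: 890.51 mm
  5: 206.01 mm
  → nearest: 5 (206.01 mm)
Q3 at (393.78, 647.51):
  1: 546.47 mm
  2: 335.26 mm
  3: 2044.68 mm
  4: 764.72 mm
  5: 1298.44 mm
  → nearest: 2 (335.26 mm)

Q1→5; Q2→5; Q3→2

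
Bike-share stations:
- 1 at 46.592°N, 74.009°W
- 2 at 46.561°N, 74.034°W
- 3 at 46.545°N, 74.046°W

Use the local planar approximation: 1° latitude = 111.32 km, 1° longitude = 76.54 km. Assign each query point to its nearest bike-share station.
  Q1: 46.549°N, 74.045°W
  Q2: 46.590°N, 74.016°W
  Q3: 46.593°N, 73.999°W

Q1→3; Q2→1; Q3→1

Q1 at 46.549°N, 74.045°W:
  1: 5.523 km
  2: 1.579 km
  3: 0.452 km
  → nearest: 3 (0.452 km)
Q2 at 46.590°N, 74.016°W:
  1: 0.580 km
  2: 3.510 km
  3: 5.511 km
  → nearest: 1 (0.580 km)
Q3 at 46.593°N, 73.999°W:
  1: 0.773 km
  2: 4.457 km
  3: 6.441 km
  → nearest: 1 (0.773 km)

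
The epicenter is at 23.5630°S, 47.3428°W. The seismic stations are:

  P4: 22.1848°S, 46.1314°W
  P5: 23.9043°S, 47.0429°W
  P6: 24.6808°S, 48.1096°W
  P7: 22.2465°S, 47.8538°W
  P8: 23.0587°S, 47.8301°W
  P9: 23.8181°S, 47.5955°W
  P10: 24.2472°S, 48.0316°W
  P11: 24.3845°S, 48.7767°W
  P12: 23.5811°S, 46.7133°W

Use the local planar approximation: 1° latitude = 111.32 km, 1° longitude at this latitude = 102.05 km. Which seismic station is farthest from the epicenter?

Distances from 23.5630°S, 47.3428°W:
P4: 197.0300 km
P5: 48.7869 km
P6: 146.9934 km
P7: 155.5541 km
P8: 74.9968 km
P9: 38.3595 km
P10: 103.6441 km
P11: 172.5552 km
P12: 64.2721 km
Maximum: P4 at 197.0300 km.

P4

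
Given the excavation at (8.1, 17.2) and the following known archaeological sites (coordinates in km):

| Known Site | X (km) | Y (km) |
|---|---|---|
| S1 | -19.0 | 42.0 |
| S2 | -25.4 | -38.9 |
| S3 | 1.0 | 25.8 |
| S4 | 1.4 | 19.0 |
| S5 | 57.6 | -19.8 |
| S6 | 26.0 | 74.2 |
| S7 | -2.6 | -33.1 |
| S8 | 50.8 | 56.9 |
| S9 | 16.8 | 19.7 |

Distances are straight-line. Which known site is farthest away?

S2

Distances from (8.1, 17.2):
S1: √((-27.1)² + (24.8)²) = √(734.410 + 615.040) = 36.7 km
S2: √((-33.5)² + (-56.1)²) = √(1122.250 + 3147.210) = 65.3 km
S3: √((-7.1)² + (8.6)²) = √(50.410 + 73.960) = 11.2 km
S4: √((-6.7)² + (1.8)²) = √(44.890 + 3.240) = 6.9 km
S5: √((49.5)² + (-37.0)²) = √(2450.250 + 1369.000) = 61.8 km
S6: √((17.9)² + (57.0)²) = √(320.410 + 3249.000) = 59.7 km
S7: √((-10.7)² + (-50.3)²) = √(114.490 + 2530.090) = 51.4 km
S8: √((42.7)² + (39.7)²) = √(1823.290 + 1576.090) = 58.3 km
S9: √((8.7)² + (2.5)²) = √(75.690 + 6.250) = 9.1 km
Maximum: S2 at 65.3 km.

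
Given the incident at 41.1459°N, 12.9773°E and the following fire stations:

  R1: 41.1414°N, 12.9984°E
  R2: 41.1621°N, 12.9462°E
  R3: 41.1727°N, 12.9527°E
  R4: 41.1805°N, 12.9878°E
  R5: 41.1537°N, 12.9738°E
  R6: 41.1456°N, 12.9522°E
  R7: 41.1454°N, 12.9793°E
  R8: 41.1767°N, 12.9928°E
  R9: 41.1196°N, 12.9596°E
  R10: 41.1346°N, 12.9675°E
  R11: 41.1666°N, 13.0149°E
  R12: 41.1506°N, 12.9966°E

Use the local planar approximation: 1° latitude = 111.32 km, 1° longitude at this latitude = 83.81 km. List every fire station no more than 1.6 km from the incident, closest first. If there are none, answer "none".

R7, R5, R10

Distances from 41.1459°N, 12.9773°E:
R1: 1.8380 km
R2: 3.1695 km
R3: 3.6265 km
R4: 3.9509 km
R5: 0.9165 km
R6: 2.1039 km
R7: 0.1766 km
R8: 3.6665 km
R9: 3.2821 km
R10: 1.5023 km
R11: 3.9039 km
R12: 1.7000 km
Threshold 1.6 km: R7 (0.1766 km), R5 (0.9165 km), R10 (1.5023 km) are within range.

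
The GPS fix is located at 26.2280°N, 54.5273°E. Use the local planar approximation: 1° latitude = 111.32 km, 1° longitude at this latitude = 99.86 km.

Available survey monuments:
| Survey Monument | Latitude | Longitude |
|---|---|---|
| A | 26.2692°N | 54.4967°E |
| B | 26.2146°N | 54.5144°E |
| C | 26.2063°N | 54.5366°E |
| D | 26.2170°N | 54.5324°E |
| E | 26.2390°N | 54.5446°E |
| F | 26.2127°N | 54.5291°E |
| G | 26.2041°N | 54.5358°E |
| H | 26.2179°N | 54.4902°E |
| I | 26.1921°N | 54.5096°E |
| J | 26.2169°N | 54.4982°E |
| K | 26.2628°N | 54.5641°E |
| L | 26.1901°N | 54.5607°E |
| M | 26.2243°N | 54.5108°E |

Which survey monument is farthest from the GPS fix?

Distances from 26.2280°N, 54.5273°E:
A: 5.5111 km
B: 1.9709 km
C: 2.5880 km
D: 1.3262 km
E: 2.1175 km
F: 1.7127 km
G: 2.7927 km
H: 3.8717 km
I: 4.3698 km
J: 3.1577 km
K: 5.3397 km
L: 5.3782 km
M: 1.6984 km
Maximum: A at 5.5111 km.

A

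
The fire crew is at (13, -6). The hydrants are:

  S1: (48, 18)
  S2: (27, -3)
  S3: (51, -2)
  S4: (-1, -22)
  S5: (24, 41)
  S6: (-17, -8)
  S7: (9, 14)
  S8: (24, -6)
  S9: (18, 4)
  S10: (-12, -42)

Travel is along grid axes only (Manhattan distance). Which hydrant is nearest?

Distances from (13, -6):
S1: |35| + |24| = 35 + 24 = 59
S2: |14| + |3| = 14 + 3 = 17
S3: |38| + |4| = 38 + 4 = 42
S4: |-14| + |-16| = 14 + 16 = 30
S5: |11| + |47| = 11 + 47 = 58
S6: |-30| + |-2| = 30 + 2 = 32
S7: |-4| + |20| = 4 + 20 = 24
S8: |11| + |0| = 11 + 0 = 11
S9: |5| + |10| = 5 + 10 = 15
S10: |-25| + |-36| = 25 + 36 = 61
Minimum: S8 at 11.

S8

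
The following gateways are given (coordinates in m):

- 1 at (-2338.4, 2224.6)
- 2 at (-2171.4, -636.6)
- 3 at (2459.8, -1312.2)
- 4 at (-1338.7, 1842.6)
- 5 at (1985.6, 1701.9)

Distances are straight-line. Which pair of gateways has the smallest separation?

Pairwise distances:
1–2: 2866.1 m
1–3: 5960.8 m
1–4: 1070.2 m
1–5: 4355.5 m
2–3: 4680.2 m
2–4: 2615.3 m
2–5: 4769.6 m
3–4: 4937.7 m
3–5: 3051.2 m
4–5: 3327.3 m
Closest pair: 1–4 at 1070.2 m.

1 and 4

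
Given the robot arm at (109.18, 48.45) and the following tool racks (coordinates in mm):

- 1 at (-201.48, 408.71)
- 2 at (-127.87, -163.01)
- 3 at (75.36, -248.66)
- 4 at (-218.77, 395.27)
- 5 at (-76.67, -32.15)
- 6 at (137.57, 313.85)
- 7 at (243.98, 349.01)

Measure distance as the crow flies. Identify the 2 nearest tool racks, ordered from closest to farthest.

5, 6

Distances from (109.18, 48.45):
1: √((-310.66)² + (360.26)²) = √(96509.6356 + 129787.2676) = 475.71 mm
2: √((-237.05)² + (-211.46)²) = √(56192.7025 + 44715.3316) = 317.66 mm
3: √((-33.82)² + (-297.11)²) = √(1143.7924 + 88274.3521) = 299.03 mm
4: √((-327.95)² + (346.82)²) = √(107551.2025 + 120284.1124) = 477.32 mm
5: √((-185.85)² + (-80.60)²) = √(34540.2225 + 6496.3600) = 202.57 mm
6: √((28.39)² + (265.40)²) = √(805.9921 + 70437.1600) = 266.91 mm
7: √((134.80)² + (300.56)²) = √(18171.0400 + 90336.3136) = 329.40 mm
Sorted: 5 (202.57 mm) < 6 (266.91 mm) < 3 (299.03 mm) < 2 (317.66 mm) < …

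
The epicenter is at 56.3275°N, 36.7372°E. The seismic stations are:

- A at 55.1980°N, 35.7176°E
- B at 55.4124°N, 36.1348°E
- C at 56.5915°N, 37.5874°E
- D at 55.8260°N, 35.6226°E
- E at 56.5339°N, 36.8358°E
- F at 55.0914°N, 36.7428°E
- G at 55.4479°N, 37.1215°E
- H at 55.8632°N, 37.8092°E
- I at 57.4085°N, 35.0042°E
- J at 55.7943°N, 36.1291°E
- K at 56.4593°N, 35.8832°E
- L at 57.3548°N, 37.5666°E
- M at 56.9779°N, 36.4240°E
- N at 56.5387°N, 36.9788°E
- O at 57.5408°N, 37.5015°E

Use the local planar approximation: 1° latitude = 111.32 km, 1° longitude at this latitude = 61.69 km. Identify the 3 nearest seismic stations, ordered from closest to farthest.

Distances from 56.3275°N, 36.7372°E:
A: 140.5910 km
B: 108.4357 km
C: 60.1212 km
D: 88.5694 km
E: 23.7680 km
F: 137.6031 km
G: 100.7462 km
H: 83.9335 km
I: 160.9673 km
J: 70.2167 km
K: 54.6881 km
L: 125.2833 km
M: 74.9362 km
N: 27.8369 km
O: 143.0578 km
Sorted: E (23.7680 km) < N (27.8369 km) < K (54.6881 km) < C (60.1212 km) < J (70.2167 km) < …

E, N, K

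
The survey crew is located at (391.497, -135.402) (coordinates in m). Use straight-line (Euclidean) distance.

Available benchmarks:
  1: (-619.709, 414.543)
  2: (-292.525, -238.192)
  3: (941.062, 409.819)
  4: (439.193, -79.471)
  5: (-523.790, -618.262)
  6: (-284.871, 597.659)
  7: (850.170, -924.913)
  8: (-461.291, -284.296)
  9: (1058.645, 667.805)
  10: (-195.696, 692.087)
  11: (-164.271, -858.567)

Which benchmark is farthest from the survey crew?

Distances from (391.497, -135.402):
1: √((-1011.206)² + (549.945)²) = √(1022537.57444 + 302439.50302) = 1151.076 m
2: √((-684.022)² + (-102.790)²) = √(467886.09648 + 10565.78410) = 691.702 m
3: √((549.565)² + (545.221)²) = √(302021.68923 + 297265.93884) = 774.137 m
4: √((47.696)² + (55.931)²) = √(2274.90842 + 3128.27676) = 73.506 m
5: √((-915.287)² + (-482.860)²) = √(837750.29237 + 233153.77960) = 1034.845 m
6: √((-676.368)² + (733.061)²) = √(457473.67142 + 537378.42972) = 997.423 m
7: √((458.673)² + (-789.511)²) = √(210380.92093 + 623327.61912) = 913.076 m
8: √((-852.788)² + (-148.894)²) = √(727247.37294 + 22169.42324) = 865.689 m
9: √((667.148)² + (803.207)²) = √(445086.45390 + 645141.48485) = 1044.140 m
10: √((-587.193)² + (827.489)²) = √(344795.61925 + 684738.04512) = 1014.659 m
11: √((-555.768)² + (-723.165)²) = √(308878.06982 + 522967.61722) = 912.056 m
Maximum: 1 at 1151.076 m.

1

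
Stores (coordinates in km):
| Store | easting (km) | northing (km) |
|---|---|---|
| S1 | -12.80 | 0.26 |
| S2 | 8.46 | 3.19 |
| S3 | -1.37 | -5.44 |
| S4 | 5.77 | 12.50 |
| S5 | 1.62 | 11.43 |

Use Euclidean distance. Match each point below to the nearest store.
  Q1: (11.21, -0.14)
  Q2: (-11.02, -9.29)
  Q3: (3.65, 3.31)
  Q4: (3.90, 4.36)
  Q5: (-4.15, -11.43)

Q1→S2; Q2→S1; Q3→S2; Q4→S2; Q5→S3

Q1 at (11.21, -0.14):
  S1: 24.01 km
  S2: 4.32 km
  S3: 13.65 km
  S4: 13.76 km
  S5: 15.03 km
  → nearest: S2 (4.32 km)
Q2 at (-11.02, -9.29):
  S1: 9.71 km
  S2: 23.13 km
  S3: 10.39 km
  S4: 27.51 km
  S5: 24.27 km
  → nearest: S1 (9.71 km)
Q3 at (3.65, 3.31):
  S1: 16.73 km
  S2: 4.81 km
  S3: 10.09 km
  S4: 9.43 km
  S5: 8.37 km
  → nearest: S2 (4.81 km)
Q4 at (3.90, 4.36):
  S1: 17.20 km
  S2: 4.71 km
  S3: 11.13 km
  S4: 8.35 km
  S5: 7.43 km
  → nearest: S2 (4.71 km)
Q5 at (-4.15, -11.43):
  S1: 14.54 km
  S2: 19.31 km
  S3: 6.60 km
  S4: 25.90 km
  S5: 23.58 km
  → nearest: S3 (6.60 km)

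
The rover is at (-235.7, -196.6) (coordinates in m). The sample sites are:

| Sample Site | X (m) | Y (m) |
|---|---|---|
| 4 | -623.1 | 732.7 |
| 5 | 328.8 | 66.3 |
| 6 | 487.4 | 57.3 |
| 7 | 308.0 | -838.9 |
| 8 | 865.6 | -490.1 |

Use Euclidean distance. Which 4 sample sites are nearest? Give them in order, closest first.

5, 6, 7, 4

Distances from (-235.7, -196.6):
4: √((-387.4)² + (929.3)²) = √(150078.760 + 863598.490) = 1006.8 m
5: √((564.5)² + (262.9)²) = √(318660.250 + 69116.410) = 622.7 m
6: √((723.1)² + (253.9)²) = √(522873.610 + 64465.210) = 766.4 m
7: √((543.7)² + (-642.3)²) = √(295609.690 + 412549.290) = 841.5 m
8: √((1101.3)² + (-293.5)²) = √(1212861.690 + 86142.250) = 1139.7 m
Sorted: 5 (622.7 m) < 6 (766.4 m) < 7 (841.5 m) < 4 (1006.8 m) < 8 (1139.7 m)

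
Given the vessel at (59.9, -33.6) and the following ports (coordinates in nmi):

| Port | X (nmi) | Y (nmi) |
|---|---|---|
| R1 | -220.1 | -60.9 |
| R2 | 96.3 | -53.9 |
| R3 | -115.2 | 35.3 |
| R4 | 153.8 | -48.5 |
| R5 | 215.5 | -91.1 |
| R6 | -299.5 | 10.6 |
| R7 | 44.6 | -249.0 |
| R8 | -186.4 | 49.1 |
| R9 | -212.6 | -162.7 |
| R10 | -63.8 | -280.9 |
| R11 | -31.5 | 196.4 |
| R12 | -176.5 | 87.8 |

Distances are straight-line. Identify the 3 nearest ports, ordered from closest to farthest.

Distances from (59.9, -33.6):
R1: √((-280.0)² + (-27.3)²) = √(78400.000 + 745.290) = 281.3 nmi
R2: √((36.4)² + (-20.3)²) = √(1324.960 + 412.090) = 41.7 nmi
R3: √((-175.1)² + (68.9)²) = √(30660.010 + 4747.210) = 188.2 nmi
R4: √((93.9)² + (-14.9)²) = √(8817.210 + 222.010) = 95.1 nmi
R5: √((155.6)² + (-57.5)²) = √(24211.360 + 3306.250) = 165.9 nmi
R6: √((-359.4)² + (44.2)²) = √(129168.360 + 1953.640) = 362.1 nmi
R7: √((-15.3)² + (-215.4)²) = √(234.090 + 46397.160) = 215.9 nmi
R8: √((-246.3)² + (82.7)²) = √(60663.690 + 6839.290) = 259.8 nmi
R9: √((-272.5)² + (-129.1)²) = √(74256.250 + 16666.810) = 301.5 nmi
R10: √((-123.7)² + (-247.3)²) = √(15301.690 + 61157.290) = 276.5 nmi
R11: √((-91.4)² + (230.0)²) = √(8353.960 + 52900.000) = 247.5 nmi
R12: √((-236.4)² + (121.4)²) = √(55884.960 + 14737.960) = 265.7 nmi
Sorted: R2 (41.7 nmi) < R4 (95.1 nmi) < R5 (165.9 nmi) < R3 (188.2 nmi) < R7 (215.9 nmi) < …

R2, R4, R5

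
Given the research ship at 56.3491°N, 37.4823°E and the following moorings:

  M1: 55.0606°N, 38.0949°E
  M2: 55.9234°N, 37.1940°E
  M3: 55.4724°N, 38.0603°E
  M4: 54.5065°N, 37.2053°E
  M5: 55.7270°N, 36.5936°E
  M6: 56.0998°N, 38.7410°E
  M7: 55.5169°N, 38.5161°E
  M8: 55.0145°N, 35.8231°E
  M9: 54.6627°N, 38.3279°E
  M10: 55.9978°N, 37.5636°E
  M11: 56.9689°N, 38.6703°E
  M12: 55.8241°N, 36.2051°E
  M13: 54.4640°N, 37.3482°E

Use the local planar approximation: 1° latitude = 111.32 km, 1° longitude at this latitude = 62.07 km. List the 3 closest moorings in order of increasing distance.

M10, M2, M6

Distances from 56.3491°N, 37.4823°E:
M1: √((-1.2885·111.32)² + (0.6126·62.07)²) = √(20573.834459 + 1445.830812) = 148.3902 km
M2: √((-0.4257·111.32)² + (-0.2883·62.07)²) = √(2245.710118 + 320.223187) = 50.6550 km
M3: √((-0.8767·111.32)² + (0.5780·62.07)²) = √(9524.636462 + 1287.120382) = 103.9796 km
M4: √((-1.8426·111.32)² + (-0.2770·62.07)²) = √(42073.489099 + 295.612660) = 205.8376 km
M5: √((-0.6221·111.32)² + (-0.8887·62.07)²) = √(4795.863327 + 3042.803107) = 88.5362 km
M6: √((-0.2493·111.32)² + (1.2587·62.07)²) = √(770.177722 + 6103.907663) = 82.9101 km
M7: √((-0.8322·111.32)² + (1.0338·62.07)²) = √(8582.262981 + 4117.527861) = 112.6933 km
M8: √((-1.3346·111.32)² + (-1.6592·62.07)²) = √(22072.353163 + 10606.228245) = 180.7722 km
M9: √((-1.6864·111.32)² + (0.8456·62.07)²) = √(35242.570922 + 2754.821345) = 194.9292 km
M10: √((-0.3513·111.32)² + (0.0813·62.07)²) = √(1529.335236 + 25.465053) = 39.4310 km
M11: √((0.6198·111.32)² + (1.1880·62.07)²) = √(4760.466783 + 5437.463718) = 100.9848 km
M12: √((-0.5250·111.32)² + (-1.2772·62.07)²) = √(3415.584249 + 6284.653100) = 98.4898 km
M13: √((-1.8851·111.32)² + (-0.1341·62.07)²) = √(44036.742141 + 69.282101) = 210.0143 km
Sorted: M10 (39.4310 km) < M2 (50.6550 km) < M6 (82.9101 km) < M5 (88.5362 km) < M12 (98.4898 km) < …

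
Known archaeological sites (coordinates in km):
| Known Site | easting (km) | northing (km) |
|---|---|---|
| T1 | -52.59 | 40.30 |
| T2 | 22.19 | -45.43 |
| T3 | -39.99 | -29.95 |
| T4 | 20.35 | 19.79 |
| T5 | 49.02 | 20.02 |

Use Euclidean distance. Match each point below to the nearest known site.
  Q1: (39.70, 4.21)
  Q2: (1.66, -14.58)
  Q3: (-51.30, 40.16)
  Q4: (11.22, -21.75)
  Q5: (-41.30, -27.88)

Q1→T5; Q2→T2; Q3→T1; Q4→T2; Q5→T3

Q1 at (39.70, 4.21):
  T1: √((-92.29)² + (36.09)²) = √(8517.4441 + 1302.4881) = 99.10 km
  T2: √((-17.51)² + (-49.64)²) = √(306.6001 + 2464.1296) = 52.64 km
  T3: √((-79.69)² + (-34.16)²) = √(6350.4961 + 1166.9056) = 86.70 km
  T4: √((-19.35)² + (15.58)²) = √(374.4225 + 242.7364) = 24.84 km
  T5: √((9.32)² + (15.81)²) = √(86.8624 + 249.9561) = 18.35 km
  → nearest: T5 (18.35 km)
Q2 at (1.66, -14.58):
  T1: √((-54.25)² + (54.88)²) = √(2943.0625 + 3011.8144) = 77.17 km
  T2: √((20.53)² + (-30.85)²) = √(421.4809 + 951.7225) = 37.06 km
  T3: √((-41.65)² + (-15.37)²) = √(1734.7225 + 236.2369) = 44.40 km
  T4: √((18.69)² + (34.37)²) = √(349.3161 + 1181.2969) = 39.12 km
  T5: √((47.36)² + (34.60)²) = √(2242.9696 + 1197.1600) = 58.65 km
  → nearest: T2 (37.06 km)
Q3 at (-51.30, 40.16):
  T1: √((-1.29)² + (0.14)²) = √(1.6641 + 0.0196) = 1.30 km
  T2: √((73.49)² + (-85.59)²) = √(5400.7801 + 7325.6481) = 112.81 km
  T3: √((11.31)² + (-70.11)²) = √(127.9161 + 4915.4121) = 71.02 km
  T4: √((71.65)² + (-20.37)²) = √(5133.7225 + 414.9369) = 74.49 km
  T5: √((100.32)² + (-20.14)²) = √(10064.1024 + 405.6196) = 102.32 km
  → nearest: T1 (1.30 km)
Q4 at (11.22, -21.75):
  T1: √((-63.81)² + (62.05)²) = √(4071.7161 + 3850.2025) = 89.01 km
  T2: √((10.97)² + (-23.68)²) = √(120.3409 + 560.7424) = 26.10 km
  T3: √((-51.21)² + (-8.20)²) = √(2622.4641 + 67.2400) = 51.86 km
  T4: √((9.13)² + (41.54)²) = √(83.3569 + 1725.5716) = 42.53 km
  T5: √((37.80)² + (41.77)²) = √(1428.8400 + 1744.7329) = 56.33 km
  → nearest: T2 (26.10 km)
Q5 at (-41.30, -27.88):
  T1: √((-11.29)² + (68.18)²) = √(127.4641 + 4648.5124) = 69.11 km
  T2: √((63.49)² + (-17.55)²) = √(4030.9801 + 308.0025) = 65.87 km
  T3: √((1.31)² + (-2.07)²) = √(1.7161 + 4.2849) = 2.45 km
  T4: √((61.65)² + (47.67)²) = √(3800.7225 + 2272.4289) = 77.93 km
  T5: √((90.32)² + (47.90)²) = √(8157.7024 + 2294.4100) = 102.24 km
  → nearest: T3 (2.45 km)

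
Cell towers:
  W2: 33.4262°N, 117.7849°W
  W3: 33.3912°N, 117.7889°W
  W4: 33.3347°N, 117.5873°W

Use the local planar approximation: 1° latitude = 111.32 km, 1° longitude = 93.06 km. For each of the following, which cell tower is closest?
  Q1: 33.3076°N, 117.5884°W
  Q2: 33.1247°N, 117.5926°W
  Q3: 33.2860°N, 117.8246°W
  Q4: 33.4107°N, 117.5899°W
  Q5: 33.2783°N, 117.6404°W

Q1 at 33.3076°N, 117.5884°W:
  W2: 22.5543 km
  W3: 20.8506 km
  W4: 3.0185 km
  → nearest: W4 (3.0185 km)
Q2 at 33.1247°N, 117.5926°W:
  W2: 38.0358 km
  W3: 34.8400 km
  W4: 23.3824 km
  → nearest: W4 (23.3824 km)
Q3 at 33.2860°N, 117.8246°W:
  W2: 16.0384 km
  W3: 12.1730 km
  W4: 22.7389 km
  → nearest: W3 (12.1730 km)
Q4 at 33.4107°N, 117.5899°W:
  W2: 18.2285 km
  W3: 18.6457 km
  W4: 8.4638 km
  → nearest: W4 (8.4638 km)
Q5 at 33.2783°N, 117.6404°W:
  W2: 21.2579 km
  W3: 18.6797 km
  W4: 7.9898 km
  → nearest: W4 (7.9898 km)

Q1→W4; Q2→W4; Q3→W3; Q4→W4; Q5→W4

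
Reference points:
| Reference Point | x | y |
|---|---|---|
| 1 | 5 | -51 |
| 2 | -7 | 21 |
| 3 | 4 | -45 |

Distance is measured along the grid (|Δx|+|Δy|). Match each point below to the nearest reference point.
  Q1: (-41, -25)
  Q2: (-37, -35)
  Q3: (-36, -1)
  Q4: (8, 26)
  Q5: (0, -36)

Q1 at (-41, -25):
  1: |46| + |-26| = 46 + 26 = 72
  2: |34| + |46| = 34 + 46 = 80
  3: |45| + |-20| = 45 + 20 = 65
  → nearest: 3 (65)
Q2 at (-37, -35):
  1: |42| + |-16| = 42 + 16 = 58
  2: |30| + |56| = 30 + 56 = 86
  3: |41| + |-10| = 41 + 10 = 51
  → nearest: 3 (51)
Q3 at (-36, -1):
  1: |41| + |-50| = 41 + 50 = 91
  2: |29| + |22| = 29 + 22 = 51
  3: |40| + |-44| = 40 + 44 = 84
  → nearest: 2 (51)
Q4 at (8, 26):
  1: |-3| + |-77| = 3 + 77 = 80
  2: |-15| + |-5| = 15 + 5 = 20
  3: |-4| + |-71| = 4 + 71 = 75
  → nearest: 2 (20)
Q5 at (0, -36):
  1: |5| + |-15| = 5 + 15 = 20
  2: |-7| + |57| = 7 + 57 = 64
  3: |4| + |-9| = 4 + 9 = 13
  → nearest: 3 (13)

Q1→3; Q2→3; Q3→2; Q4→2; Q5→3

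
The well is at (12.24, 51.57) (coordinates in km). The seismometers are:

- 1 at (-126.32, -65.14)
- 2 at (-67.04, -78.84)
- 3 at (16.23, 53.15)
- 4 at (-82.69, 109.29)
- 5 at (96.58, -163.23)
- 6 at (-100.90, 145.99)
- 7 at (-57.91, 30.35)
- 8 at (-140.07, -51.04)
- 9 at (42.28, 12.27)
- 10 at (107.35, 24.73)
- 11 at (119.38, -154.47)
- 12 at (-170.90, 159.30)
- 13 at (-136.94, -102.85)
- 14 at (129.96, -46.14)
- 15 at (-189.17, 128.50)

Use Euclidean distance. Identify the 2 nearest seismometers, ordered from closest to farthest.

Distances from (12.24, 51.57):
1: √((-138.56)² + (-116.71)²) = √(19198.8736 + 13621.2241) = 181.16 km
2: √((-79.28)² + (-130.41)²) = √(6285.3184 + 17006.7681) = 152.62 km
3: √((3.99)² + (1.58)²) = √(15.9201 + 2.4964) = 4.29 km
4: √((-94.93)² + (57.72)²) = √(9011.7049 + 3331.5984) = 111.10 km
5: √((84.34)² + (-214.80)²) = √(7113.2356 + 46139.0400) = 230.76 km
6: √((-113.14)² + (94.42)²) = √(12800.6596 + 8915.1364) = 147.36 km
7: √((-70.15)² + (-21.22)²) = √(4921.0225 + 450.2884) = 73.29 km
8: √((-152.31)² + (-102.61)²) = √(23198.3361 + 10528.8121) = 183.65 km
9: √((30.04)² + (-39.30)²) = √(902.4016 + 1544.4900) = 49.47 km
10: √((95.11)² + (-26.84)²) = √(9045.9121 + 720.3856) = 98.82 km
11: √((107.14)² + (-206.04)²) = √(11478.9796 + 42452.4816) = 232.23 km
12: √((-183.14)² + (107.73)²) = √(33540.2596 + 11605.7529) = 212.48 km
13: √((-149.18)² + (-154.42)²) = √(22254.6724 + 23845.5364) = 214.71 km
14: √((117.72)² + (-97.71)²) = √(13857.9984 + 9547.2441) = 152.99 km
15: √((-201.41)² + (76.93)²) = √(40565.9881 + 5918.2249) = 215.60 km
Sorted: 3 (4.29 km) < 9 (49.47 km) < 7 (73.29 km) < 10 (98.82 km) < …

3, 9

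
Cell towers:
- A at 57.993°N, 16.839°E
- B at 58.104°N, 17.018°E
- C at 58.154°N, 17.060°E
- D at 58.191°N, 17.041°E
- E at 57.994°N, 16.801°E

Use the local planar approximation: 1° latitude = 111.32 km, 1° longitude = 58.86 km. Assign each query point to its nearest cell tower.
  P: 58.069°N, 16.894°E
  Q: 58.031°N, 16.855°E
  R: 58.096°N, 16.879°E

P→B; Q→A; R→B

P at 58.069°N, 16.894°E:
  A: √((-0.076·111.32)² + (-0.055·58.86)²) = √(71.57701 + 10.48011) = 9.059 km
  B: √((0.035·111.32)² + (0.124·58.86)²) = √(15.18037 + 53.27015) = 8.273 km
  C: √((0.085·111.32)² + (0.166·58.86)²) = √(89.53323 + 95.46775) = 13.602 km
  D: √((0.122·111.32)² + (0.147·58.86)²) = √(184.44465 + 74.86437) = 16.103 km
  E: √((-0.075·111.32)² + (-0.093·58.86)²) = √(69.70580 + 29.96446) = 9.983 km
  → nearest: B (8.273 km)
Q at 58.031°N, 16.855°E:
  A: √((-0.038·111.32)² + (-0.016·58.86)²) = √(17.89425 + 0.88691) = 4.334 km
  B: √((0.073·111.32)² + (0.163·58.86)²) = √(66.03773 + 92.04829) = 12.573 km
  C: √((0.123·111.32)² + (0.205·58.86)²) = √(187.48072 + 145.59560) = 18.250 km
  D: √((0.160·111.32)² + (0.186·58.86)²) = √(317.23885 + 119.85783) = 20.907 km
  E: √((-0.037·111.32)² + (-0.054·58.86)²) = √(16.96484 + 10.10248) = 5.203 km
  → nearest: A (4.334 km)
R at 58.096°N, 16.879°E:
  A: √((-0.103·111.32)² + (-0.040·58.86)²) = √(131.46824 + 5.54320) = 11.705 km
  B: √((0.008·111.32)² + (0.139·58.86)²) = √(0.79310 + 66.93760) = 8.230 km
  C: √((0.058·111.32)² + (0.181·58.86)²) = √(41.68717 + 113.50047) = 12.457 km
  D: √((0.095·111.32)² + (0.162·58.86)²) = √(111.83909 + 90.92233) = 14.239 km
  E: √((-0.102·111.32)² + (-0.078·58.86)²) = √(128.92785 + 21.07802) = 12.248 km
  → nearest: B (8.230 km)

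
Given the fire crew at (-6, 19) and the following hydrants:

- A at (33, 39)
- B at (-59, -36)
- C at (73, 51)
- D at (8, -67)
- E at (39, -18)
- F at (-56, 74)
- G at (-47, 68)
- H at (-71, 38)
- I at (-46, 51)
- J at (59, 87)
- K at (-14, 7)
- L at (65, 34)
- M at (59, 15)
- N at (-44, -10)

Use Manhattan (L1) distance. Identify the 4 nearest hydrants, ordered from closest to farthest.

Distances from (-6, 19):
A: 59
B: 108
C: 111
D: 100
E: 82
F: 105
G: 90
H: 84
I: 72
J: 133
K: 20
L: 86
M: 69
N: 67
Sorted: K (20) < A (59) < N (67) < M (69) < I (72) < E (82) < …

K, A, N, M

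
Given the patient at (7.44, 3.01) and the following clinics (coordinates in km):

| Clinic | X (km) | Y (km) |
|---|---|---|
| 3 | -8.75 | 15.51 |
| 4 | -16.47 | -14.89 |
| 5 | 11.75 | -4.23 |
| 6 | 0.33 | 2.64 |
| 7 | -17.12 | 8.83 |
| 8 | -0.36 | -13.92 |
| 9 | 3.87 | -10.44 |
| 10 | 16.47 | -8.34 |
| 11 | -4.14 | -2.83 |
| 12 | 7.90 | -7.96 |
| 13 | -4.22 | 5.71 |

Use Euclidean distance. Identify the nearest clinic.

Distances from (7.44, 3.01):
3: 20.45 km
4: 29.87 km
5: 8.43 km
6: 7.12 km
7: 25.24 km
8: 18.64 km
9: 13.92 km
10: 14.50 km
11: 12.97 km
12: 10.98 km
13: 11.97 km
Minimum: 6 at 7.12 km.

6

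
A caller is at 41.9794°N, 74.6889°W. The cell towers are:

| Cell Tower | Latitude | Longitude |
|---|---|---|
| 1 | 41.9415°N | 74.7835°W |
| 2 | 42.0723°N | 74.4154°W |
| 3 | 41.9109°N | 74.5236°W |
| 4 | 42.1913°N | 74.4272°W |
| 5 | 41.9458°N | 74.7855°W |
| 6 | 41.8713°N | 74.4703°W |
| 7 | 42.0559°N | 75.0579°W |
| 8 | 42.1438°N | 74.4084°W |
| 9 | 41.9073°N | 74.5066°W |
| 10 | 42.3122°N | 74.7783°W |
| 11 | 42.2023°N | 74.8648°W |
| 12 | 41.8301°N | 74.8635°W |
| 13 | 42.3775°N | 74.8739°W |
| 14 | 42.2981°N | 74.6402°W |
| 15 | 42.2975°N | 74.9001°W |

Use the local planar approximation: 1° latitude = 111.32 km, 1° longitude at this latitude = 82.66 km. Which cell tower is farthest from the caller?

13

Distances from 41.9794°N, 74.6889°W:
1: 8.8852 km
2: 24.8606 km
3: 15.6475 km
4: 32.0059 km
5: 8.8176 km
6: 21.7098 km
7: 31.6681 km
8: 29.5385 km
9: 17.0731 km
10: 37.7771 km
11: 28.7594 km
12: 22.0119 km
13: 46.8807 km
14: 35.7053 km
15: 39.4804 km
Maximum: 13 at 46.8807 km.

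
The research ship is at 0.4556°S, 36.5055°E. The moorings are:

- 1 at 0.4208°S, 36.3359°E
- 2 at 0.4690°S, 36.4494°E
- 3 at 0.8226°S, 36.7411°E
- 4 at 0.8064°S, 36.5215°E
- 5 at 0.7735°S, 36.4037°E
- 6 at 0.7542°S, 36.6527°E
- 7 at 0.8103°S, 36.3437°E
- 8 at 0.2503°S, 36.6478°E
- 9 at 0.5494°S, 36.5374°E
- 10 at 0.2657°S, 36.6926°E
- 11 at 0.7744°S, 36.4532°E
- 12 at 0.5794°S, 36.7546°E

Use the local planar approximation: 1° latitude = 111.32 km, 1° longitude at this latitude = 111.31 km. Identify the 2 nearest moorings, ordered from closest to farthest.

2, 9

Distances from 0.4556°S, 36.5055°E:
1: √((0.0348·111.32)² + (-0.1696·111.31)²) = √(15.007380 + 356.385529) = 19.2716 km
2: √((-0.0134·111.32)² + (-0.0561·111.31)²) = √(2.225133 + 38.993668) = 6.4202 km
3: √((-0.3670·111.32)² + (0.2356·111.31)²) = √(1669.085268 + 687.731533) = 48.5471 km
4: √((-0.3508·111.32)² + (0.0160·111.31)²) = √(1524.984975 + 3.171819) = 39.0916 km
5: √((-0.3179·111.32)² + (-0.1018·111.31)²) = √(1252.354992 + 128.399674) = 37.1585 km
6: √((-0.2986·111.32)² + (0.1472·111.31)²) = √(1104.907705 + 268.462720) = 37.0590 km
7: √((-0.3547·111.32)² + (-0.1618·111.31)²) = √(1559.081335 + 324.358587) = 43.3986 km
8: √((0.2053·111.32)² + (0.1423·111.31)²) = √(522.305133 + 250.887004) = 27.8063 km
9: √((-0.0938·111.32)² + (0.0319·111.31)²) = √(109.031521 + 12.608103) = 11.0290 km
10: √((0.1899·111.32)² + (0.1871·111.31)²) = √(446.885563 + 433.726483) = 29.6751 km
11: √((-0.3188·111.32)² + (-0.0523·111.31)²) = √(1259.456061 + 33.890014) = 35.9631 km
12: √((-0.1238·111.32)² + (0.2491·111.31)²) = √(189.927427 + 768.804330) = 30.9634 km
Sorted: 2 (6.4202 km) < 9 (11.0290 km) < 1 (19.2716 km) < 8 (27.8063 km) < …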